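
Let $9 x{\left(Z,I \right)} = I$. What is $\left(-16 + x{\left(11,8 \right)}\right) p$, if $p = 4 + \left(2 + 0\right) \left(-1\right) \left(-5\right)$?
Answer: $- \frac{1904}{9} \approx -211.56$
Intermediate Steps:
$x{\left(Z,I \right)} = \frac{I}{9}$
$p = 14$ ($p = 4 + 2 \left(-1\right) \left(-5\right) = 4 - -10 = 4 + 10 = 14$)
$\left(-16 + x{\left(11,8 \right)}\right) p = \left(-16 + \frac{1}{9} \cdot 8\right) 14 = \left(-16 + \frac{8}{9}\right) 14 = \left(- \frac{136}{9}\right) 14 = - \frac{1904}{9}$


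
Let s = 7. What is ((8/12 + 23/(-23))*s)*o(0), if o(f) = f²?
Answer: 0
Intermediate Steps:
((8/12 + 23/(-23))*s)*o(0) = ((8/12 + 23/(-23))*7)*0² = ((8*(1/12) + 23*(-1/23))*7)*0 = ((⅔ - 1)*7)*0 = -⅓*7*0 = -7/3*0 = 0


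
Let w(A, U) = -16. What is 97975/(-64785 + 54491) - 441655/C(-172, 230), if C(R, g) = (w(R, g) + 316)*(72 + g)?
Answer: -1342293157/93263640 ≈ -14.392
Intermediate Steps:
C(R, g) = 21600 + 300*g (C(R, g) = (-16 + 316)*(72 + g) = 300*(72 + g) = 21600 + 300*g)
97975/(-64785 + 54491) - 441655/C(-172, 230) = 97975/(-64785 + 54491) - 441655/(21600 + 300*230) = 97975/(-10294) - 441655/(21600 + 69000) = 97975*(-1/10294) - 441655/90600 = -97975/10294 - 441655*1/90600 = -97975/10294 - 88331/18120 = -1342293157/93263640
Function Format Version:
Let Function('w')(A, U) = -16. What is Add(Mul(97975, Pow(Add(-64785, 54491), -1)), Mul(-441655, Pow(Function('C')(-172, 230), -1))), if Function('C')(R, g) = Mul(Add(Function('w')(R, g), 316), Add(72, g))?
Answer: Rational(-1342293157, 93263640) ≈ -14.392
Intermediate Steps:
Function('C')(R, g) = Add(21600, Mul(300, g)) (Function('C')(R, g) = Mul(Add(-16, 316), Add(72, g)) = Mul(300, Add(72, g)) = Add(21600, Mul(300, g)))
Add(Mul(97975, Pow(Add(-64785, 54491), -1)), Mul(-441655, Pow(Function('C')(-172, 230), -1))) = Add(Mul(97975, Pow(Add(-64785, 54491), -1)), Mul(-441655, Pow(Add(21600, Mul(300, 230)), -1))) = Add(Mul(97975, Pow(-10294, -1)), Mul(-441655, Pow(Add(21600, 69000), -1))) = Add(Mul(97975, Rational(-1, 10294)), Mul(-441655, Pow(90600, -1))) = Add(Rational(-97975, 10294), Mul(-441655, Rational(1, 90600))) = Add(Rational(-97975, 10294), Rational(-88331, 18120)) = Rational(-1342293157, 93263640)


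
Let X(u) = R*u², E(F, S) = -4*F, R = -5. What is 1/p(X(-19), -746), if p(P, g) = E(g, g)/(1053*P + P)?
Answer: -951235/1492 ≈ -637.56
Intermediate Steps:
X(u) = -5*u²
p(P, g) = -2*g/(527*P) (p(P, g) = (-4*g)/(1053*P + P) = (-4*g)/((1054*P)) = (-4*g)*(1/(1054*P)) = -2*g/(527*P))
1/p(X(-19), -746) = 1/(-2/527*(-746)/(-5*(-19)²)) = 1/(-2/527*(-746)/(-5*361)) = 1/(-2/527*(-746)/(-1805)) = 1/(-2/527*(-746)*(-1/1805)) = 1/(-1492/951235) = -951235/1492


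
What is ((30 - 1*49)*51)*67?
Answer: -64923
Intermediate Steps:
((30 - 1*49)*51)*67 = ((30 - 49)*51)*67 = -19*51*67 = -969*67 = -64923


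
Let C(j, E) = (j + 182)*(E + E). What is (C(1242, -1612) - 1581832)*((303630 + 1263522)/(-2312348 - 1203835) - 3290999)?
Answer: 7936692209687808328/390687 ≈ 2.0315e+13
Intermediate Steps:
C(j, E) = 2*E*(182 + j) (C(j, E) = (182 + j)*(2*E) = 2*E*(182 + j))
(C(1242, -1612) - 1581832)*((303630 + 1263522)/(-2312348 - 1203835) - 3290999) = (2*(-1612)*(182 + 1242) - 1581832)*((303630 + 1263522)/(-2312348 - 1203835) - 3290999) = (2*(-1612)*1424 - 1581832)*(1567152/(-3516183) - 3290999) = (-4590976 - 1581832)*(1567152*(-1/3516183) - 3290999) = -6172808*(-174128/390687 - 3290999) = -6172808*(-1285750700441/390687) = 7936692209687808328/390687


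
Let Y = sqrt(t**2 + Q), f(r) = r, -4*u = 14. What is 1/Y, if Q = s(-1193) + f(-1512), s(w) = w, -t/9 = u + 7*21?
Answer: 2*sqrt(6661069)/6661069 ≈ 0.00077492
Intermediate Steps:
u = -7/2 (u = -1/4*14 = -7/2 ≈ -3.5000)
t = -2583/2 (t = -9*(-7/2 + 7*21) = -9*(-7/2 + 147) = -9*287/2 = -2583/2 ≈ -1291.5)
Q = -2705 (Q = -1193 - 1512 = -2705)
Y = sqrt(6661069)/2 (Y = sqrt((-2583/2)**2 - 2705) = sqrt(6671889/4 - 2705) = sqrt(6661069/4) = sqrt(6661069)/2 ≈ 1290.5)
1/Y = 1/(sqrt(6661069)/2) = 2*sqrt(6661069)/6661069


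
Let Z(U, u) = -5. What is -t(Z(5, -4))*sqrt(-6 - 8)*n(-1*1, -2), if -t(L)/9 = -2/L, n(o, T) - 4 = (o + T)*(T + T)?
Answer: 288*I*sqrt(14)/5 ≈ 215.52*I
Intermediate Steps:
n(o, T) = 4 + 2*T*(T + o) (n(o, T) = 4 + (o + T)*(T + T) = 4 + (T + o)*(2*T) = 4 + 2*T*(T + o))
t(L) = 18/L (t(L) = -(-18)/L = 18/L)
-t(Z(5, -4))*sqrt(-6 - 8)*n(-1*1, -2) = -(18/(-5))*sqrt(-6 - 8)*(4 + 2*(-2)**2 + 2*(-2)*(-1*1)) = -(18*(-1/5))*sqrt(-14)*(4 + 2*4 + 2*(-2)*(-1)) = -(-18*I*sqrt(14)/5)*(4 + 8 + 4) = -(-18*I*sqrt(14)/5)*16 = -(-288)*I*sqrt(14)/5 = 288*I*sqrt(14)/5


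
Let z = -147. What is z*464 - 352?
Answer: -68560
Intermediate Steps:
z*464 - 352 = -147*464 - 352 = -68208 - 352 = -68560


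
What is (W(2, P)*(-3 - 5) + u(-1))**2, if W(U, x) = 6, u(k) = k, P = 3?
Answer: 2401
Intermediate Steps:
(W(2, P)*(-3 - 5) + u(-1))**2 = (6*(-3 - 5) - 1)**2 = (6*(-8) - 1)**2 = (-48 - 1)**2 = (-49)**2 = 2401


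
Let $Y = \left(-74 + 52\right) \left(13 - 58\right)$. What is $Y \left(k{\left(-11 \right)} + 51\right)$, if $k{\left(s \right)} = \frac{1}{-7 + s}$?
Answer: $50435$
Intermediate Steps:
$Y = 990$ ($Y = \left(-22\right) \left(-45\right) = 990$)
$Y \left(k{\left(-11 \right)} + 51\right) = 990 \left(\frac{1}{-7 - 11} + 51\right) = 990 \left(\frac{1}{-18} + 51\right) = 990 \left(- \frac{1}{18} + 51\right) = 990 \cdot \frac{917}{18} = 50435$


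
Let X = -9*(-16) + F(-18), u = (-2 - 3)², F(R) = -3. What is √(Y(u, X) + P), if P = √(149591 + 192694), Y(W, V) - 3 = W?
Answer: √(28 + √342285) ≈ 24.760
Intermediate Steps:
u = 25 (u = (-5)² = 25)
X = 141 (X = -9*(-16) - 3 = 144 - 3 = 141)
Y(W, V) = 3 + W
P = √342285 ≈ 585.05
√(Y(u, X) + P) = √((3 + 25) + √342285) = √(28 + √342285)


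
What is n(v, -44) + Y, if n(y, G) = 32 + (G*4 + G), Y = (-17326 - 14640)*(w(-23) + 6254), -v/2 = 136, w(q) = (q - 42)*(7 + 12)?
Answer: -160437542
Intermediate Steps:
w(q) = -798 + 19*q (w(q) = (-42 + q)*19 = -798 + 19*q)
v = -272 (v = -2*136 = -272)
Y = -160437354 (Y = (-17326 - 14640)*((-798 + 19*(-23)) + 6254) = -31966*((-798 - 437) + 6254) = -31966*(-1235 + 6254) = -31966*5019 = -160437354)
n(y, G) = 32 + 5*G (n(y, G) = 32 + (4*G + G) = 32 + 5*G)
n(v, -44) + Y = (32 + 5*(-44)) - 160437354 = (32 - 220) - 160437354 = -188 - 160437354 = -160437542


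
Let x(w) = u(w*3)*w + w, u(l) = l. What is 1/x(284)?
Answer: 1/242252 ≈ 4.1279e-6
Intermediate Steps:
x(w) = w + 3*w² (x(w) = (w*3)*w + w = (3*w)*w + w = 3*w² + w = w + 3*w²)
1/x(284) = 1/(284*(1 + 3*284)) = 1/(284*(1 + 852)) = 1/(284*853) = 1/242252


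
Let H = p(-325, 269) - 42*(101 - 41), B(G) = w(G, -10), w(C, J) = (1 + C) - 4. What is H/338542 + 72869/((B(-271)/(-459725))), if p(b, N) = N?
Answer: 2835263945947194/23190127 ≈ 1.2226e+8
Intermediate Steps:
w(C, J) = -3 + C
B(G) = -3 + G
H = -2251 (H = 269 - 42*(101 - 41) = 269 - 42*60 = 269 - 2520 = -2251)
H/338542 + 72869/((B(-271)/(-459725))) = -2251/338542 + 72869/(((-3 - 271)/(-459725))) = -2251*1/338542 + 72869/((-274*(-1/459725))) = -2251/338542 + 72869/(274/459725) = -2251/338542 + 72869*(459725/274) = -2251/338542 + 33499701025/274 = 2835263945947194/23190127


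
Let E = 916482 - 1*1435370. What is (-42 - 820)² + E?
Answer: 224156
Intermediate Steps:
E = -518888 (E = 916482 - 1435370 = -518888)
(-42 - 820)² + E = (-42 - 820)² - 518888 = (-862)² - 518888 = 743044 - 518888 = 224156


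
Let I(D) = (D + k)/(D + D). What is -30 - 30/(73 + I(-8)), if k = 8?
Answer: -2220/73 ≈ -30.411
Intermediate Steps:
I(D) = (8 + D)/(2*D) (I(D) = (D + 8)/(D + D) = (8 + D)/((2*D)) = (8 + D)*(1/(2*D)) = (8 + D)/(2*D))
-30 - 30/(73 + I(-8)) = -30 - 30/(73 + (½)*(8 - 8)/(-8)) = -30 - 30/(73 + (½)*(-⅛)*0) = -30 - 30/(73 + 0) = -30 - 30/73 = -2220/73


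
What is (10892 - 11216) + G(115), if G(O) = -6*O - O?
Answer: -1129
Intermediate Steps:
G(O) = -7*O
(10892 - 11216) + G(115) = (10892 - 11216) - 7*115 = -324 - 805 = -1129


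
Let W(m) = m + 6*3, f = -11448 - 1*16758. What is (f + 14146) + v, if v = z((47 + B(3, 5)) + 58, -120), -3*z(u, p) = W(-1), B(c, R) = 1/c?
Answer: -42197/3 ≈ -14066.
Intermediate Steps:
f = -28206 (f = -11448 - 16758 = -28206)
W(m) = 18 + m (W(m) = m + 18 = 18 + m)
z(u, p) = -17/3 (z(u, p) = -(18 - 1)/3 = -⅓*17 = -17/3)
v = -17/3 ≈ -5.6667
(f + 14146) + v = (-28206 + 14146) - 17/3 = -14060 - 17/3 = -42197/3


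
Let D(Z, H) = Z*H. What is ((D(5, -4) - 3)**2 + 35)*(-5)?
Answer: -2820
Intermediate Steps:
D(Z, H) = H*Z
((D(5, -4) - 3)**2 + 35)*(-5) = ((-4*5 - 3)**2 + 35)*(-5) = ((-20 - 3)**2 + 35)*(-5) = ((-23)**2 + 35)*(-5) = (529 + 35)*(-5) = 564*(-5) = -2820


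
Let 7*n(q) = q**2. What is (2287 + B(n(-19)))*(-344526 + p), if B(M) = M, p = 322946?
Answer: -353264600/7 ≈ -5.0466e+7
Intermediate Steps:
n(q) = q**2/7
(2287 + B(n(-19)))*(-344526 + p) = (2287 + (1/7)*(-19)**2)*(-344526 + 322946) = (2287 + (1/7)*361)*(-21580) = (2287 + 361/7)*(-21580) = (16370/7)*(-21580) = -353264600/7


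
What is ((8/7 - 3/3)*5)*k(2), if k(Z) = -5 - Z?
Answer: -5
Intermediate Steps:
((8/7 - 3/3)*5)*k(2) = ((8/7 - 3/3)*5)*(-5 - 1*2) = ((8*(⅐) - 3*⅓)*5)*(-5 - 2) = ((8/7 - 1)*5)*(-7) = ((⅐)*5)*(-7) = (5/7)*(-7) = -5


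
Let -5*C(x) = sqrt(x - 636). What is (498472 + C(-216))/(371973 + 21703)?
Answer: 124618/98419 - I*sqrt(213)/984190 ≈ 1.2662 - 1.4829e-5*I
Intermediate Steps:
C(x) = -sqrt(-636 + x)/5 (C(x) = -sqrt(x - 636)/5 = -sqrt(-636 + x)/5)
(498472 + C(-216))/(371973 + 21703) = (498472 - sqrt(-636 - 216)/5)/(371973 + 21703) = (498472 - 2*I*sqrt(213)/5)/393676 = (498472 - 2*I*sqrt(213)/5)*(1/393676) = 124618/98419 - I*sqrt(213)/984190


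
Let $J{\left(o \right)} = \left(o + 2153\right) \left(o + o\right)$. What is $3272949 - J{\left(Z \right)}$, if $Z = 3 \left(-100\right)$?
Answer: $4384749$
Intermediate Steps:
$Z = -300$
$J{\left(o \right)} = 2 o \left(2153 + o\right)$ ($J{\left(o \right)} = \left(2153 + o\right) 2 o = 2 o \left(2153 + o\right)$)
$3272949 - J{\left(Z \right)} = 3272949 - 2 \left(-300\right) \left(2153 - 300\right) = 3272949 - 2 \left(-300\right) 1853 = 3272949 - -1111800 = 3272949 + 1111800 = 4384749$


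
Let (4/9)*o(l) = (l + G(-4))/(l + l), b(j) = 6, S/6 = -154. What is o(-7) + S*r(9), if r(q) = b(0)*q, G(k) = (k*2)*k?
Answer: -2794401/56 ≈ -49900.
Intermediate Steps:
S = -924 (S = 6*(-154) = -924)
G(k) = 2*k² (G(k) = (2*k)*k = 2*k²)
o(l) = 9*(32 + l)/(8*l) (o(l) = 9*((l + 2*(-4)²)/(l + l))/4 = 9*((l + 2*16)/((2*l)))/4 = 9*((l + 32)*(1/(2*l)))/4 = 9*((32 + l)*(1/(2*l)))/4 = 9*((32 + l)/(2*l))/4 = 9*(32 + l)/(8*l))
r(q) = 6*q
o(-7) + S*r(9) = (9/8 + 36/(-7)) - 5544*9 = (9/8 + 36*(-⅐)) - 924*54 = (9/8 - 36/7) - 49896 = -225/56 - 49896 = -2794401/56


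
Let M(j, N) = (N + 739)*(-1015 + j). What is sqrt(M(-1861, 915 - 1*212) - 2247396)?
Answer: 2*I*sqrt(1598647) ≈ 2528.8*I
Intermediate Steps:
M(j, N) = (-1015 + j)*(739 + N) (M(j, N) = (739 + N)*(-1015 + j) = (-1015 + j)*(739 + N))
sqrt(M(-1861, 915 - 1*212) - 2247396) = sqrt((-750085 - 1015*(915 - 1*212) + 739*(-1861) + (915 - 1*212)*(-1861)) - 2247396) = sqrt((-750085 - 1015*(915 - 212) - 1375279 + (915 - 212)*(-1861)) - 2247396) = sqrt((-750085 - 1015*703 - 1375279 + 703*(-1861)) - 2247396) = sqrt((-750085 - 713545 - 1375279 - 1308283) - 2247396) = sqrt(-4147192 - 2247396) = sqrt(-6394588) = 2*I*sqrt(1598647)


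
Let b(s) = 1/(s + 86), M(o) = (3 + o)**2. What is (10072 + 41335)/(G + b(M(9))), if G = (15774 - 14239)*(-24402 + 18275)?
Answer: -11823610/2163137349 ≈ -0.0054660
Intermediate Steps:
b(s) = 1/(86 + s)
G = -9404945 (G = 1535*(-6127) = -9404945)
(10072 + 41335)/(G + b(M(9))) = (10072 + 41335)/(-9404945 + 1/(86 + (3 + 9)**2)) = 51407/(-9404945 + 1/(86 + 12**2)) = 51407/(-9404945 + 1/(86 + 144)) = 51407/(-9404945 + 1/230) = 51407/(-2163137349/230) = 51407*(-230/2163137349) = -11823610/2163137349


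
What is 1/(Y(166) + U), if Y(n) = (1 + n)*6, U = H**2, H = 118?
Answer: 1/14926 ≈ 6.6997e-5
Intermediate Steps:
U = 13924 (U = 118**2 = 13924)
Y(n) = 6 + 6*n
1/(Y(166) + U) = 1/((6 + 6*166) + 13924) = 1/((6 + 996) + 13924) = 1/(1002 + 13924) = 1/14926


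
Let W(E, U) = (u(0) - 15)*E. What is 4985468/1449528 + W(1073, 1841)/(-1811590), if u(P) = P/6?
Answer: 113186926591/32824380369 ≈ 3.4483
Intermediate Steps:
u(P) = P/6 (u(P) = P*(⅙) = P/6)
W(E, U) = -15*E (W(E, U) = ((⅙)*0 - 15)*E = (0 - 15)*E = -15*E)
4985468/1449528 + W(1073, 1841)/(-1811590) = 4985468/1449528 - 15*1073/(-1811590) = 4985468*(1/1449528) - 16095*(-1/1811590) = 1246367/362382 + 3219/362318 = 113186926591/32824380369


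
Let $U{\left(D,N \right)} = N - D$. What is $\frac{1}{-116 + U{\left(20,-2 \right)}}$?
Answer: $- \frac{1}{138} \approx -0.0072464$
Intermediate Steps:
$\frac{1}{-116 + U{\left(20,-2 \right)}} = \frac{1}{-116 - 22} = \frac{1}{-138} = - \frac{1}{138}$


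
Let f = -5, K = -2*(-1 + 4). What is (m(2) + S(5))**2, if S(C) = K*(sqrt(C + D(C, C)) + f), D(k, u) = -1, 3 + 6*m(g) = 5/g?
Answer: 46225/144 ≈ 321.01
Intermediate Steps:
m(g) = -1/2 + 5/(6*g) (m(g) = -1/2 + (5/g)/6 = -1/2 + 5/(6*g))
K = -6 (K = -2*3 = -6)
S(C) = 30 - 6*sqrt(-1 + C) (S(C) = -6*(sqrt(C - 1) - 5) = -6*(sqrt(-1 + C) - 5) = -6*(-5 + sqrt(-1 + C)) = 30 - 6*sqrt(-1 + C))
(m(2) + S(5))**2 = ((1/6)*(5 - 3*2)/2 + (30 - 6*sqrt(-1 + 5)))**2 = ((1/6)*(1/2)*(5 - 6) + (30 - 6*sqrt(4)))**2 = ((1/6)*(1/2)*(-1) + (30 - 6*2))**2 = (-1/12 + (30 - 12))**2 = (-1/12 + 18)**2 = (215/12)**2 = 46225/144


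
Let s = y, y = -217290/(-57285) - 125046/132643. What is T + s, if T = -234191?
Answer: -118631196113023/506563617 ≈ -2.3419e+5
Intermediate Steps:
y = 1443915824/506563617 (y = -217290*(-1/57285) - 125046*1/132643 = 14486/3819 - 125046/132643 = 1443915824/506563617 ≈ 2.8504)
s = 1443915824/506563617 ≈ 2.8504
T + s = -234191 + 1443915824/506563617 = -118631196113023/506563617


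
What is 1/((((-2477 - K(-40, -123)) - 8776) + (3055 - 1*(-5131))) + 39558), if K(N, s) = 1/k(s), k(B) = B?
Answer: 123/4488394 ≈ 2.7404e-5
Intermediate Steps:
K(N, s) = 1/s
1/((((-2477 - K(-40, -123)) - 8776) + (3055 - 1*(-5131))) + 39558) = 1/((((-2477 - 1/(-123)) - 8776) + (3055 - 1*(-5131))) + 39558) = 1/((((-2477 - 1*(-1/123)) - 8776) + (3055 + 5131)) + 39558) = 1/((((-2477 + 1/123) - 8776) + 8186) + 39558) = 1/(((-304670/123 - 8776) + 8186) + 39558) = 1/((-1384118/123 + 8186) + 39558) = 1/(-377240/123 + 39558) = 1/(4488394/123) = 123/4488394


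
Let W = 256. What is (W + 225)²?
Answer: 231361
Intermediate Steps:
(W + 225)² = (256 + 225)² = 481² = 231361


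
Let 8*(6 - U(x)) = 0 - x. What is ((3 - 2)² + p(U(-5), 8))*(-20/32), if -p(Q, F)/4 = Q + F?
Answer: 525/16 ≈ 32.813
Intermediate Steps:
U(x) = 6 + x/8 (U(x) = 6 - (0 - x)/8 = 6 - (-1)*x/8 = 6 + x/8)
p(Q, F) = -4*F - 4*Q (p(Q, F) = -4*(Q + F) = -4*(F + Q) = -4*F - 4*Q)
((3 - 2)² + p(U(-5), 8))*(-20/32) = ((3 - 2)² + (-4*8 - 4*(6 + (⅛)*(-5))))*(-20/32) = (1² + (-32 - 4*(6 - 5/8)))*(-20*1/32) = (1 + (-32 - 4*43/8))*(-5/8) = (1 + (-32 - 43/2))*(-5/8) = (1 - 107/2)*(-5/8) = -105/2*(-5/8) = 525/16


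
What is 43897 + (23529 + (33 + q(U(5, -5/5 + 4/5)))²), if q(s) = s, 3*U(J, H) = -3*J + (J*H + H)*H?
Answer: 42634054/625 ≈ 68215.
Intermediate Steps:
U(J, H) = -J + H*(H + H*J)/3 (U(J, H) = (-3*J + (J*H + H)*H)/3 = (-3*J + (H*J + H)*H)/3 = (-3*J + (H + H*J)*H)/3 = (-3*J + H*(H + H*J))/3 = -J + H*(H + H*J)/3)
43897 + (23529 + (33 + q(U(5, -5/5 + 4/5)))²) = 43897 + (23529 + (33 + (-1*5 + (-5/5 + 4/5)²/3 + (⅓)*5*(-5/5 + 4/5)²))²) = 43897 + (23529 + (33 + (-5 + (-5*⅕ + 4*(⅕))²/3 + (⅓)*5*(-5*⅕ + 4*(⅕))²))²) = 43897 + (23529 + (33 + (-5 + (-1 + ⅘)²/3 + (⅓)*5*(-1 + ⅘)²))²) = 43897 + (23529 + (33 + (-5 + (-⅕)²/3 + (⅓)*5*(-⅕)²))²) = 43897 + (23529 + (33 + (-5 + (⅓)*(1/25) + (⅓)*5*(1/25)))²) = 43897 + (23529 + (33 + (-5 + 1/75 + 1/15))²) = 43897 + (23529 + (33 - 123/25)²) = 43897 + (23529 + (702/25)²) = 43897 + (23529 + 492804/625) = 43897 + 15198429/625 = 42634054/625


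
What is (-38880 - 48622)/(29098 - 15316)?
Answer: -43751/6891 ≈ -6.3490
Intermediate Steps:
(-38880 - 48622)/(29098 - 15316) = -87502/13782 = -87502*1/13782 = -43751/6891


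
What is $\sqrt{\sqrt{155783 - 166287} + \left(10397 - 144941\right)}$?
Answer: $\sqrt{-134544 + 2 i \sqrt{2626}} \approx 0.14 + 366.8 i$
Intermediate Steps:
$\sqrt{\sqrt{155783 - 166287} + \left(10397 - 144941\right)} = \sqrt{\sqrt{-10504} + \left(10397 - 144941\right)} = \sqrt{2 i \sqrt{2626} - 134544} = \sqrt{-134544 + 2 i \sqrt{2626}}$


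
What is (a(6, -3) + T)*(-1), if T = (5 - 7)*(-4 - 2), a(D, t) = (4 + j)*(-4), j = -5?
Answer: -16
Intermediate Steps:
a(D, t) = 4 (a(D, t) = (4 - 5)*(-4) = -1*(-4) = 4)
T = 12 (T = -2*(-6) = 12)
(a(6, -3) + T)*(-1) = (4 + 12)*(-1) = 16*(-1) = -16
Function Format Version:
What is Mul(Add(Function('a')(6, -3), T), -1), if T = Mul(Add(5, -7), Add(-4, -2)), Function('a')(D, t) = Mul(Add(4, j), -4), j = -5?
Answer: -16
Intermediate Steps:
Function('a')(D, t) = 4 (Function('a')(D, t) = Mul(Add(4, -5), -4) = Mul(-1, -4) = 4)
T = 12 (T = Mul(-2, -6) = 12)
Mul(Add(Function('a')(6, -3), T), -1) = Mul(Add(4, 12), -1) = Mul(16, -1) = -16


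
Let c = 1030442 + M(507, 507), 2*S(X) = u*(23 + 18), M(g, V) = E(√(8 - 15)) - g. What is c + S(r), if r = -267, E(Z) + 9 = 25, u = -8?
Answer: 1029787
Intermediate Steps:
E(Z) = 16 (E(Z) = -9 + 25 = 16)
M(g, V) = 16 - g
S(X) = -164 (S(X) = (-8*(23 + 18))/2 = (-8*41)/2 = (½)*(-328) = -164)
c = 1029951 (c = 1030442 + (16 - 1*507) = 1030442 + (16 - 507) = 1030442 - 491 = 1029951)
c + S(r) = 1029951 - 164 = 1029787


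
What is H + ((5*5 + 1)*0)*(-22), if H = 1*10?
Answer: 10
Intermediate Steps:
H = 10
H + ((5*5 + 1)*0)*(-22) = 10 + ((5*5 + 1)*0)*(-22) = 10 + ((25 + 1)*0)*(-22) = 10 + (26*0)*(-22) = 10 + 0*(-22) = 10 + 0 = 10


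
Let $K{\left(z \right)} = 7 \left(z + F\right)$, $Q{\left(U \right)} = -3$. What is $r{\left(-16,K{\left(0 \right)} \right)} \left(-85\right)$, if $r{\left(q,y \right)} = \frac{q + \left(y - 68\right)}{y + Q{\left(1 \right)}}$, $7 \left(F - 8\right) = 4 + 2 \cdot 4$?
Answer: $\frac{272}{13} \approx 20.923$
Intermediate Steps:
$F = \frac{68}{7}$ ($F = 8 + \frac{4 + 2 \cdot 4}{7} = 8 + \frac{4 + 8}{7} = 8 + \frac{1}{7} \cdot 12 = 8 + \frac{12}{7} = \frac{68}{7} \approx 9.7143$)
$K{\left(z \right)} = 68 + 7 z$ ($K{\left(z \right)} = 7 \left(z + \frac{68}{7}\right) = 7 \left(\frac{68}{7} + z\right) = 68 + 7 z$)
$r{\left(q,y \right)} = \frac{-68 + q + y}{-3 + y}$ ($r{\left(q,y \right)} = \frac{q + \left(y - 68\right)}{y - 3} = \frac{q + \left(-68 + y\right)}{-3 + y} = \frac{-68 + q + y}{-3 + y}$)
$r{\left(-16,K{\left(0 \right)} \right)} \left(-85\right) = \frac{-68 - 16 + \left(68 + 7 \cdot 0\right)}{-3 + \left(68 + 7 \cdot 0\right)} \left(-85\right) = \frac{-68 - 16 + \left(68 + 0\right)}{-3 + \left(68 + 0\right)} \left(-85\right) = \frac{-68 - 16 + 68}{-3 + 68} \left(-85\right) = \frac{1}{65} \left(-16\right) \left(-85\right) = \left(- \frac{16}{65}\right) \left(-85\right) = \frac{272}{13}$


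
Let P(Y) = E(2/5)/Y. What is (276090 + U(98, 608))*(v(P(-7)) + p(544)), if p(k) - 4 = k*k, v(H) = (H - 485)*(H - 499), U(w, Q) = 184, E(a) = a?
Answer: 182082180953966/1225 ≈ 1.4864e+11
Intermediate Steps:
P(Y) = 2/(5*Y) (P(Y) = (2/5)/Y = (2*(⅕))/Y = 2/(5*Y))
v(H) = (-499 + H)*(-485 + H) (v(H) = (-485 + H)*(-499 + H) = (-499 + H)*(-485 + H))
p(k) = 4 + k² (p(k) = 4 + k*k = 4 + k²)
(276090 + U(98, 608))*(v(P(-7)) + p(544)) = (276090 + 184)*((242015 + ((⅖)/(-7))² - 1968/(5*(-7))) + (4 + 544²)) = 276274*((242015 + ((⅖)*(-⅐))² - 1968*(-1)/(5*7)) + (4 + 295936)) = 276274*((242015 + (-2/35)² - 984*(-2/35)) + 295940) = 276274*((242015 + 4/1225 + 1968/35) + 295940) = 276274*(296537259/1225 + 295940) = 276274*(659063759/1225) = 182082180953966/1225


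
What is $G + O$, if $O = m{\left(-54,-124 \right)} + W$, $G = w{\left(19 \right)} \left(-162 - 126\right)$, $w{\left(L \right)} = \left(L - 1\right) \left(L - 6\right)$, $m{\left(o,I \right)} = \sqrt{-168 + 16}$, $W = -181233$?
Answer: $-248625 + 2 i \sqrt{38} \approx -2.4863 \cdot 10^{5} + 12.329 i$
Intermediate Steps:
$m{\left(o,I \right)} = 2 i \sqrt{38}$ ($m{\left(o,I \right)} = \sqrt{-152} = 2 i \sqrt{38}$)
$w{\left(L \right)} = \left(-1 + L\right) \left(-6 + L\right)$
$G = -67392$ ($G = \left(6 + 19^{2} - 133\right) \left(-162 - 126\right) = \left(6 + 361 - 133\right) \left(-288\right) = 234 \left(-288\right) = -67392$)
$O = -181233 + 2 i \sqrt{38}$ ($O = 2 i \sqrt{38} - 181233 = -181233 + 2 i \sqrt{38} \approx -1.8123 \cdot 10^{5} + 12.329 i$)
$G + O = -67392 - \left(181233 - 2 i \sqrt{38}\right) = -248625 + 2 i \sqrt{38}$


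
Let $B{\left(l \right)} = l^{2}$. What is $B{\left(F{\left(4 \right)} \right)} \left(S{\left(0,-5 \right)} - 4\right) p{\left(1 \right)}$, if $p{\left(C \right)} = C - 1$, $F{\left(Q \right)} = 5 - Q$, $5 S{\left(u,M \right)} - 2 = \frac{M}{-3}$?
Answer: $0$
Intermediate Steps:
$S{\left(u,M \right)} = \frac{2}{5} - \frac{M}{15}$ ($S{\left(u,M \right)} = \frac{2}{5} + \frac{M \frac{1}{-3}}{5} = \frac{2}{5} + \frac{M \left(- \frac{1}{3}\right)}{5} = \frac{2}{5} + \frac{\left(- \frac{1}{3}\right) M}{5} = \frac{2}{5} - \frac{M}{15}$)
$p{\left(C \right)} = -1 + C$
$B{\left(F{\left(4 \right)} \right)} \left(S{\left(0,-5 \right)} - 4\right) p{\left(1 \right)} = \left(5 - 4\right)^{2} \left(\left(\frac{2}{5} - - \frac{1}{3}\right) - 4\right) \left(-1 + 1\right) = \left(5 - 4\right)^{2} \left(\left(\frac{2}{5} + \frac{1}{3}\right) - 4\right) 0 = 1^{2} \left(\frac{11}{15} - 4\right) 0 = 1 \left(\left(- \frac{49}{15}\right) 0\right) = 1 \cdot 0 = 0$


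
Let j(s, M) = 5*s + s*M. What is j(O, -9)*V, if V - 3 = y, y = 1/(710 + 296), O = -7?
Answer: 42266/503 ≈ 84.028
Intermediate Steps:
j(s, M) = 5*s + M*s
y = 1/1006 ≈ 0.00099404
V = 3019/1006 (V = 3 + 1/1006 = 3019/1006 ≈ 3.0010)
j(O, -9)*V = -7*(5 - 9)*(3019/1006) = -7*(-4)*(3019/1006) = 28*(3019/1006) = 42266/503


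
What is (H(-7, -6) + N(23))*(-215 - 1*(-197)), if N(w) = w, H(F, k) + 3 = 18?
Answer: -684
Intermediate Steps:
H(F, k) = 15 (H(F, k) = -3 + 18 = 15)
(H(-7, -6) + N(23))*(-215 - 1*(-197)) = (15 + 23)*(-215 - 1*(-197)) = 38*(-215 + 197) = 38*(-18) = -684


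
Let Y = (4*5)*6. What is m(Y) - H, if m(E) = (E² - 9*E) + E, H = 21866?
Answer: -8426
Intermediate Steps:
Y = 120 (Y = 20*6 = 120)
m(E) = E² - 8*E
m(Y) - H = 120*(-8 + 120) - 1*21866 = 120*112 - 21866 = 13440 - 21866 = -8426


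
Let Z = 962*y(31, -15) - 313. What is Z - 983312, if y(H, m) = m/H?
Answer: -30506805/31 ≈ -9.8409e+5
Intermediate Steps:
Z = -24133/31 (Z = 962*(-15/31) - 313 = -14430/31 - 313 = -24133/31 ≈ -778.48)
Z - 983312 = -24133/31 - 983312 = -30506805/31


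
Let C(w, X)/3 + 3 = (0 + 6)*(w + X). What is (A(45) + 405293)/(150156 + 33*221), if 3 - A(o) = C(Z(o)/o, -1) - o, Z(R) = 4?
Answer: 2026832/787245 ≈ 2.5746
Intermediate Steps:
C(w, X) = -9 + 18*X + 18*w (C(w, X) = -9 + 3*((0 + 6)*(w + X)) = -9 + 3*(6*(X + w)) = -9 + 3*(6*X + 6*w) = -9 + (18*X + 18*w) = -9 + 18*X + 18*w)
A(o) = 30 + o - 72/o (A(o) = 3 - ((-9 + 18*(-1) + 18*(4/o)) - o) = 3 - ((-9 - 18 + 72/o) - o) = 3 - ((-27 + 72/o) - o) = 3 - (-27 - o + 72/o) = 3 + (27 + o - 72/o) = 30 + o - 72/o)
(A(45) + 405293)/(150156 + 33*221) = ((30 + 45 - 72/45) + 405293)/(150156 + 33*221) = ((30 + 45 - 72*1/45) + 405293)/(150156 + 7293) = ((30 + 45 - 8/5) + 405293)/157449 = (367/5 + 405293)*(1/157449) = (2026832/5)*(1/157449) = 2026832/787245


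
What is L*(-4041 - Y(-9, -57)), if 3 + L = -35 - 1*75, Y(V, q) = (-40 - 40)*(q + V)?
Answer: 1053273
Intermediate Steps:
Y(V, q) = -80*V - 80*q (Y(V, q) = -80*(V + q) = -80*V - 80*q)
L = -113 (L = -3 + (-35 - 1*75) = -3 + (-35 - 75) = -3 - 110 = -113)
L*(-4041 - Y(-9, -57)) = -113*(-4041 - (-80*(-9) - 80*(-57))) = -113*(-4041 - (720 + 4560)) = -113*(-4041 - 1*5280) = -113*(-4041 - 5280) = -113*(-9321) = 1053273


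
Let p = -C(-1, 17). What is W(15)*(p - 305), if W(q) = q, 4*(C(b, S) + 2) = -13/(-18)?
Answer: -109145/24 ≈ -4547.7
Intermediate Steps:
C(b, S) = -131/72 (C(b, S) = -2 + (-13/(-18))/4 = -2 + (-13*(-1/18))/4 = -2 + (¼)*(13/18) = -2 + 13/72 = -131/72)
p = 131/72 (p = -1*(-131/72) = 131/72 ≈ 1.8194)
W(15)*(p - 305) = 15*(131/72 - 305) = 15*(-21829/72) = -109145/24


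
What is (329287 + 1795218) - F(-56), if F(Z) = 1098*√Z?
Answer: 2124505 - 2196*I*√14 ≈ 2.1245e+6 - 8216.7*I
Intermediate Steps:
(329287 + 1795218) - F(-56) = (329287 + 1795218) - 1098*√(-56) = 2124505 - 1098*2*I*√14 = 2124505 - 2196*I*√14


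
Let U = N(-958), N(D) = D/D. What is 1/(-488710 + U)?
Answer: -1/488709 ≈ -2.0462e-6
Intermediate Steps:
N(D) = 1
U = 1
1/(-488710 + U) = 1/(-488710 + 1) = 1/(-488709) = -1/488709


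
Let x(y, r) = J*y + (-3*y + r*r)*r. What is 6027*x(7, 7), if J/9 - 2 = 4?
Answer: 3459498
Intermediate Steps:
J = 54 (J = 18 + 9*4 = 18 + 36 = 54)
x(y, r) = 54*y + r*(r**2 - 3*y) (x(y, r) = 54*y + (-3*y + r*r)*r = 54*y + (-3*y + r**2)*r = 54*y + (r**2 - 3*y)*r = 54*y + r*(r**2 - 3*y))
6027*x(7, 7) = 6027*(7**3 + 54*7 - 3*7*7) = 6027*(343 + 378 - 147) = 6027*574 = 3459498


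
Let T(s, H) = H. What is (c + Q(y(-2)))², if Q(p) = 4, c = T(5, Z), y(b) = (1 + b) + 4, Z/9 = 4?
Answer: 1600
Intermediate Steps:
Z = 36 (Z = 9*4 = 36)
y(b) = 5 + b
c = 36
(c + Q(y(-2)))² = (36 + 4)² = 40² = 1600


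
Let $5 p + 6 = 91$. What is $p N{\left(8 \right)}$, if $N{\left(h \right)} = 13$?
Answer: $221$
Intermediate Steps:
$p = 17$ ($p = - \frac{6}{5} + \frac{1}{5} \cdot 91 = - \frac{6}{5} + \frac{91}{5} = 17$)
$p N{\left(8 \right)} = 17 \cdot 13 = 221$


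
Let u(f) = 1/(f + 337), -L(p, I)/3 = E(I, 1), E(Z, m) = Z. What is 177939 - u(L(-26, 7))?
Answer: 56228723/316 ≈ 1.7794e+5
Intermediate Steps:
L(p, I) = -3*I
u(f) = 1/(337 + f)
177939 - u(L(-26, 7)) = 177939 - 1/(337 - 3*7) = 177939 - 1/(337 - 21) = 177939 - 1/316 = 56228723/316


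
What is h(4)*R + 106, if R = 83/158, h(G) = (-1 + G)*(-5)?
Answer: 15503/158 ≈ 98.120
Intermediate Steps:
h(G) = 5 - 5*G
R = 83/158 (R = 83*(1/158) = 83/158 ≈ 0.52532)
h(4)*R + 106 = (5 - 5*4)*(83/158) + 106 = (5 - 20)*(83/158) + 106 = -15*83/158 + 106 = -1245/158 + 106 = 15503/158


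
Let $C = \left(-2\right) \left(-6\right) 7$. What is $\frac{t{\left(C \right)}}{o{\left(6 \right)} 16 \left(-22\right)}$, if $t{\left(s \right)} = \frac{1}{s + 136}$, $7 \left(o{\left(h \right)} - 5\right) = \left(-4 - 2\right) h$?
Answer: $\frac{7}{77440} \approx 9.0393 \cdot 10^{-5}$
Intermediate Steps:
$o{\left(h \right)} = 5 - \frac{6 h}{7}$ ($o{\left(h \right)} = 5 + \frac{\left(-4 - 2\right) h}{7} = 5 + \frac{\left(-6\right) h}{7} = 5 - \frac{6 h}{7}$)
$C = 84$ ($C = 12 \cdot 7 = 84$)
$t{\left(s \right)} = \frac{1}{136 + s}$
$\frac{t{\left(C \right)}}{o{\left(6 \right)} 16 \left(-22\right)} = \frac{1}{\left(136 + 84\right) \left(5 - \frac{36}{7}\right) 16 \left(-22\right)} = \frac{1}{220 \left(5 - \frac{36}{7}\right) 16 \left(-22\right)} = \frac{1}{220 \left(- \frac{1}{7}\right) 16 \left(-22\right)} = \frac{1}{220 \left(\left(- \frac{16}{7}\right) \left(-22\right)\right)} = \frac{1}{220 \cdot \frac{352}{7}} = \frac{1}{220} \cdot \frac{7}{352} = \frac{7}{77440}$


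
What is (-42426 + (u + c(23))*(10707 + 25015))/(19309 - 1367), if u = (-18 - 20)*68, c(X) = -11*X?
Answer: -50692870/8971 ≈ -5650.8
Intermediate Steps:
u = -2584 (u = -38*68 = -2584)
(-42426 + (u + c(23))*(10707 + 25015))/(19309 - 1367) = (-42426 + (-2584 - 11*23)*(10707 + 25015))/(19309 - 1367) = (-42426 + (-2584 - 253)*35722)/17942 = (-42426 - 2837*35722)*(1/17942) = (-42426 - 101343314)*(1/17942) = -101385740*1/17942 = -50692870/8971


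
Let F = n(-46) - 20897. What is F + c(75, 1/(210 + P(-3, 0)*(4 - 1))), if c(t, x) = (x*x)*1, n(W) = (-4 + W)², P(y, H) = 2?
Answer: -858330431/46656 ≈ -18397.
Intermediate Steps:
c(t, x) = x² (c(t, x) = x²*1 = x²)
F = -18397 (F = (-4 - 46)² - 20897 = (-50)² - 20897 = 2500 - 20897 = -18397)
F + c(75, 1/(210 + P(-3, 0)*(4 - 1))) = -18397 + (1/(210 + 2*(4 - 1)))² = -18397 + (1/(210 + 2*3))² = -18397 + (1/(210 + 6))² = -18397 + (1/216)² = -18397 + 1/46656 = -858330431/46656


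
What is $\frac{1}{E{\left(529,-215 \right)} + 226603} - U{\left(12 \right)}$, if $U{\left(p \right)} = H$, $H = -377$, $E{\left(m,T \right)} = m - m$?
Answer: $\frac{85429332}{226603} \approx 377.0$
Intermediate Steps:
$E{\left(m,T \right)} = 0$
$U{\left(p \right)} = -377$
$\frac{1}{E{\left(529,-215 \right)} + 226603} - U{\left(12 \right)} = \frac{1}{0 + 226603} - -377 = \frac{1}{226603} + 377 = \frac{85429332}{226603}$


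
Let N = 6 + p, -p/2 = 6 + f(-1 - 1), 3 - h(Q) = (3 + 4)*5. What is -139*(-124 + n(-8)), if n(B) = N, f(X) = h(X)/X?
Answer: 22518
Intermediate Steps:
h(Q) = -32 (h(Q) = 3 - (3 + 4)*5 = 3 - 7*5 = 3 - 1*35 = 3 - 35 = -32)
f(X) = -32/X
p = -44 (p = -2*(6 - 32/(-1 - 1)) = -2*(6 - 32/(-2)) = -2*(6 - 32*(-½)) = -2*(6 + 16) = -2*22 = -44)
N = -38 (N = 6 - 44 = -38)
n(B) = -38
-139*(-124 + n(-8)) = -139*(-124 - 38) = -139*(-162) = 22518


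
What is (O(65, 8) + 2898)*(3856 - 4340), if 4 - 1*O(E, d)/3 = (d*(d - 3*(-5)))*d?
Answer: 728904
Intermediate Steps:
O(E, d) = 12 - 3*d²*(15 + d) (O(E, d) = 12 - 3*d*(d - 3*(-5))*d = 12 - 3*d*(d + 15)*d = 12 - 3*d*(15 + d)*d = 12 - 3*d²*(15 + d))
(O(65, 8) + 2898)*(3856 - 4340) = ((12 - 45*8² - 3*8³) + 2898)*(3856 - 4340) = ((12 - 45*64 - 3*512) + 2898)*(-484) = ((12 - 2880 - 1536) + 2898)*(-484) = (-4404 + 2898)*(-484) = -1506*(-484) = 728904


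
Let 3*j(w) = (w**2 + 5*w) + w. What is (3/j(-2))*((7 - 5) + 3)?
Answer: -45/8 ≈ -5.6250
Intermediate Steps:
j(w) = 2*w + w**2/3 (j(w) = ((w**2 + 5*w) + w)/3 = (w**2 + 6*w)/3 = 2*w + w**2/3)
(3/j(-2))*((7 - 5) + 3) = (3/((1/3)*(-2)*(6 - 2)))*((7 - 5) + 3) = (3/((1/3)*(-2)*4))*(2 + 3) = (3/(-8/3))*5 = -3/8*3*5 = -9/8*5 = -45/8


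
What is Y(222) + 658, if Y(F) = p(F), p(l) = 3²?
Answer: 667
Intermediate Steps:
p(l) = 9
Y(F) = 9
Y(222) + 658 = 9 + 658 = 667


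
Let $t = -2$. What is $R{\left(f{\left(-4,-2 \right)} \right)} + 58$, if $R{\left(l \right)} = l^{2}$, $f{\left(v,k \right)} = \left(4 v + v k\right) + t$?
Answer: $158$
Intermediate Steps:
$f{\left(v,k \right)} = -2 + 4 v + k v$ ($f{\left(v,k \right)} = \left(4 v + v k\right) - 2 = \left(4 v + k v\right) - 2 = -2 + 4 v + k v$)
$R{\left(f{\left(-4,-2 \right)} \right)} + 58 = \left(-2 + 4 \left(-4\right) - -8\right)^{2} + 58 = \left(-2 - 16 + 8\right)^{2} + 58 = \left(-10\right)^{2} + 58 = 100 + 58 = 158$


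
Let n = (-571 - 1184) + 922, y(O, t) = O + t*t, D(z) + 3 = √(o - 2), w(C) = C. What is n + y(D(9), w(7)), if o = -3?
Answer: -787 + I*√5 ≈ -787.0 + 2.2361*I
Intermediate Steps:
D(z) = -3 + I*√5 (D(z) = -3 + √(-3 - 2) = -3 + √(-5) = -3 + I*√5)
y(O, t) = O + t²
n = -833 (n = -1755 + 922 = -833)
n + y(D(9), w(7)) = -833 + ((-3 + I*√5) + 7²) = -833 + ((-3 + I*√5) + 49) = -833 + (46 + I*√5) = -787 + I*√5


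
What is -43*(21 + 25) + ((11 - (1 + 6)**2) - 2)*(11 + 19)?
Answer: -3178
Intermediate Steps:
-43*(21 + 25) + ((11 - (1 + 6)**2) - 2)*(11 + 19) = -43*46 + ((11 - 1*7**2) - 2)*30 = -1978 + ((11 - 1*49) - 2)*30 = -1978 + ((11 - 49) - 2)*30 = -1978 + (-38 - 2)*30 = -1978 - 40*30 = -1978 - 1200 = -3178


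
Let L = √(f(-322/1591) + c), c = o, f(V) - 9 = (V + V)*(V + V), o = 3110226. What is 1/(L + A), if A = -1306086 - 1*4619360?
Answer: -14998968876326/88875572259471215625 - 1591*√7872879175771/88875572259471215625 ≈ -1.6881e-7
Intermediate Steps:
f(V) = 9 + 4*V² (f(V) = 9 + (V + V)*(V + V) = 9 + (2*V)*(2*V) = 9 + 4*V²)
c = 3110226
L = √7872879175771/1591 (L = √((9 + 4*(-322/1591)²) + 3110226) = √((9 + 4*(103684/2531281)) + 3110226) = √((9 + 414736/2531281) + 3110226) = √(23196265/2531281 + 3110226) = √(7872879175771/2531281) = √7872879175771/1591 ≈ 1763.6)
A = -5925446 (A = -1306086 - 4619360 = -5925446)
1/(L + A) = 1/(√7872879175771/1591 - 5925446) = 1/(-5925446 + √7872879175771/1591)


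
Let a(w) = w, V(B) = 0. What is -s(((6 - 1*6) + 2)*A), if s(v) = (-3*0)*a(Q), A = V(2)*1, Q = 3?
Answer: 0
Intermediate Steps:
A = 0 (A = 0*1 = 0)
s(v) = 0 (s(v) = -3*0*3 = 0*3 = 0)
-s(((6 - 1*6) + 2)*A) = -1*0 = 0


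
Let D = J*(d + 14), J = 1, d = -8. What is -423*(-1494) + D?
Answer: 631968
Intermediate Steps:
D = 6 (D = 1*(-8 + 14) = 1*6 = 6)
-423*(-1494) + D = -423*(-1494) + 6 = 631962 + 6 = 631968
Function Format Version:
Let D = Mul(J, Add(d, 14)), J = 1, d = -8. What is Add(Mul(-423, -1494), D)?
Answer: 631968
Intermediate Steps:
D = 6 (D = Mul(1, Add(-8, 14)) = Mul(1, 6) = 6)
Add(Mul(-423, -1494), D) = Add(Mul(-423, -1494), 6) = Add(631962, 6) = 631968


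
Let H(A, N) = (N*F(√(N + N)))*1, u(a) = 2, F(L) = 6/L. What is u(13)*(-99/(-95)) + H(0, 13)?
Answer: 198/95 + 3*√26 ≈ 17.381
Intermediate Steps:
H(A, N) = 3*√2*√N (H(A, N) = (N*(6/(√(N + N))))*1 = (N*(6/(√(2*N))))*1 = (N*(6/((√2*√N))))*1 = (N*(6*(√2/(2*√N))))*1 = (N*(3*√2/√N))*1 = (3*√2*√N)*1 = 3*√2*√N)
u(13)*(-99/(-95)) + H(0, 13) = 2*(-99/(-95)) + 3*√2*√13 = 2*(-99*(-1/95)) + 3*√26 = 2*(99/95) + 3*√26 = 198/95 + 3*√26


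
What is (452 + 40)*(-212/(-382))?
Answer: 52152/191 ≈ 273.05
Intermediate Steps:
(452 + 40)*(-212/(-382)) = 492*(-212*(-1/382)) = 492*(106/191) = 52152/191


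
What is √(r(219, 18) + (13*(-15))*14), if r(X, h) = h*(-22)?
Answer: I*√3126 ≈ 55.911*I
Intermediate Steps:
r(X, h) = -22*h
√(r(219, 18) + (13*(-15))*14) = √(-22*18 + (13*(-15))*14) = √(-396 - 195*14) = √(-396 - 2730) = √(-3126) = I*√3126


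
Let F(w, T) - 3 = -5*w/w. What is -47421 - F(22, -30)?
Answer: -47419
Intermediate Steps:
F(w, T) = -2 (F(w, T) = 3 - 5*w/w = 3 - 5*1 = 3 - 5 = -2)
-47421 - F(22, -30) = -47421 - 1*(-2) = -47421 + 2 = -47419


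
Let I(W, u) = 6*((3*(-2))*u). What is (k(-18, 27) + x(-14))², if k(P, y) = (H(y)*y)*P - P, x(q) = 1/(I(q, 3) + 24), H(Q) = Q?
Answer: 1211621943169/7056 ≈ 1.7172e+8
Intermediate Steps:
I(W, u) = -36*u (I(W, u) = 6*(-6*u) = -36*u)
x(q) = -1/84 (x(q) = 1/(-36*3 + 24) = 1/(-108 + 24) = 1/(-84) = -1/84)
k(P, y) = -P + P*y² (k(P, y) = (y*y)*P - P = y²*P - P = P*y² - P = -P + P*y²)
(k(-18, 27) + x(-14))² = (-18*(-1 + 27²) - 1/84)² = (-18*(-1 + 729) - 1/84)² = (-18*728 - 1/84)² = (-13104 - 1/84)² = (-1100737/84)² = 1211621943169/7056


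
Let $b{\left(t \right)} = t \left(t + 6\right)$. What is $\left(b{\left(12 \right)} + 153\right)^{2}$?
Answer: $136161$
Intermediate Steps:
$b{\left(t \right)} = t \left(6 + t\right)$
$\left(b{\left(12 \right)} + 153\right)^{2} = \left(12 \left(6 + 12\right) + 153\right)^{2} = \left(12 \cdot 18 + 153\right)^{2} = \left(216 + 153\right)^{2} = 369^{2} = 136161$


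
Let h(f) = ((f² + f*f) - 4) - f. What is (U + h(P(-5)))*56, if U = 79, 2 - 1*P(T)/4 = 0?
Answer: 10920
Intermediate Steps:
P(T) = 8 (P(T) = 8 - 4*0 = 8 + 0 = 8)
h(f) = -4 - f + 2*f² (h(f) = ((f² + f²) - 4) - f = (2*f² - 4) - f = (-4 + 2*f²) - f = -4 - f + 2*f²)
(U + h(P(-5)))*56 = (79 + (-4 - 1*8 + 2*8²))*56 = (79 + (-4 - 8 + 2*64))*56 = (79 + (-4 - 8 + 128))*56 = (79 + 116)*56 = 195*56 = 10920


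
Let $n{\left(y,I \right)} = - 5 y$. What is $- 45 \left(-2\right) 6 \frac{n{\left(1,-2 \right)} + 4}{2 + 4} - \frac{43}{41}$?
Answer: $- \frac{3733}{41} \approx -91.049$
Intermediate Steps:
$- 45 \left(-2\right) 6 \frac{n{\left(1,-2 \right)} + 4}{2 + 4} - \frac{43}{41} = - 45 \left(-2\right) 6 \frac{\left(-5\right) 1 + 4}{2 + 4} - \frac{43}{41} = - 45 \left(- 12 \frac{-5 + 4}{6}\right) - \frac{43}{41} = - 45 \left(- 12 \left(\left(-1\right) \frac{1}{6}\right)\right) - \frac{43}{41} = - 45 \left(\left(-12\right) \left(- \frac{1}{6}\right)\right) - \frac{43}{41} = \left(-45\right) 2 - \frac{43}{41} = -90 - \frac{43}{41} = - \frac{3733}{41}$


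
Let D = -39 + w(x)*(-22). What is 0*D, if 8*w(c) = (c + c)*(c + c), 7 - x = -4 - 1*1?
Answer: 0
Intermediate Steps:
x = 12 (x = 7 - (-4 - 1*1) = 7 - (-4 - 1) = 7 - 1*(-5) = 7 + 5 = 12)
w(c) = c²/2 (w(c) = ((c + c)*(c + c))/8 = ((2*c)*(2*c))/8 = (4*c²)/8 = c²/2)
D = -1623 (D = -39 + ((½)*12²)*(-22) = -39 + ((½)*144)*(-22) = -39 + 72*(-22) = -39 - 1584 = -1623)
0*D = 0*(-1623) = 0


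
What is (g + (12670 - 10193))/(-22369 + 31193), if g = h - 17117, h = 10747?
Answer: -3893/8824 ≈ -0.44118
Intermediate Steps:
g = -6370 (g = 10747 - 17117 = -6370)
(g + (12670 - 10193))/(-22369 + 31193) = (-6370 + (12670 - 10193))/(-22369 + 31193) = (-6370 + 2477)/8824 = -3893*1/8824 = -3893/8824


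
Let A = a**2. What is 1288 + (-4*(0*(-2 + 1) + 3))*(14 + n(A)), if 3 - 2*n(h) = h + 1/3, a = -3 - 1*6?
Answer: 1590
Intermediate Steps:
a = -9 (a = -3 - 6 = -9)
A = 81 (A = (-9)**2 = 81)
n(h) = 4/3 - h/2 (n(h) = 3/2 - (h + 1/3)/2 = 3/2 - (1/3 + h)/2 = 3/2 + (-1/6 - h/2) = 4/3 - h/2)
1288 + (-4*(0*(-2 + 1) + 3))*(14 + n(A)) = 1288 + (-4*(0*(-2 + 1) + 3))*(14 + (4/3 - 1/2*81)) = 1288 + (-4*(0*(-1) + 3))*(14 + (4/3 - 81/2)) = 1288 + (-4*(0 + 3))*(14 - 235/6) = 1288 - 4*3*(-151/6) = 1288 - 12*(-151/6) = 1288 + 302 = 1590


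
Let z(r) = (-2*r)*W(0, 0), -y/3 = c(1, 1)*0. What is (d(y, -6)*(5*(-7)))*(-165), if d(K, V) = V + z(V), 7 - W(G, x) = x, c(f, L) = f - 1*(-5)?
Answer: 450450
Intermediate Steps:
c(f, L) = 5 + f (c(f, L) = f + 5 = 5 + f)
W(G, x) = 7 - x
y = 0 (y = -3*(5 + 1)*0 = -18*0 = -3*0 = 0)
z(r) = -14*r (z(r) = (-2*r)*(7 - 1*0) = (-2*r)*(7 + 0) = -2*r*7 = -14*r)
d(K, V) = -13*V (d(K, V) = V - 14*V = -13*V)
(d(y, -6)*(5*(-7)))*(-165) = ((-13*(-6))*(5*(-7)))*(-165) = (78*(-35))*(-165) = -2730*(-165) = 450450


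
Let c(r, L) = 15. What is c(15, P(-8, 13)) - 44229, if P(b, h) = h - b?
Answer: -44214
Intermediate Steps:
c(15, P(-8, 13)) - 44229 = 15 - 44229 = -44214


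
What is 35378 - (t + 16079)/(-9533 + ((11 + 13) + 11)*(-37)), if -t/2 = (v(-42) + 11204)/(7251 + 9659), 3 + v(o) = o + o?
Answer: 809754504137/22887685 ≈ 35380.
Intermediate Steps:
v(o) = -3 + 2*o (v(o) = -3 + (o + o) = -3 + 2*o)
t = -11117/8455 (t = -2*((-3 + 2*(-42)) + 11204)/(7251 + 9659) = -2*((-3 - 84) + 11204)/16910 = -2*(-87 + 11204)/16910 = -22234/16910 = -2*11117/16910 = -11117/8455 ≈ -1.3148)
35378 - (t + 16079)/(-9533 + ((11 + 13) + 11)*(-37)) = 35378 - (-11117/8455 + 16079)/(-9533 + ((11 + 13) + 11)*(-37)) = 35378 - 135936828/(8455*(-9533 + (24 + 11)*(-37))) = 35378 - 135936828/(8455*(-9533 + 35*(-37))) = 35378 - 135936828/(8455*(-9533 - 1295)) = 35378 - 135936828/(8455*(-10828)) = 35378 - 135936828*(-1)/(8455*10828) = 35378 - 1*(-33984207/22887685) = 35378 + 33984207/22887685 = 809754504137/22887685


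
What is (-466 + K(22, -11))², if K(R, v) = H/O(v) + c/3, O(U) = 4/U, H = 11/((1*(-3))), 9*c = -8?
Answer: 2427631441/11664 ≈ 2.0813e+5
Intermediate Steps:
c = -8/9 (c = (⅑)*(-8) = -8/9 ≈ -0.88889)
H = -11/3 (H = 11/(-3) = 11*(-⅓) = -11/3 ≈ -3.6667)
K(R, v) = -8/27 - 11*v/12 (K(R, v) = -11*v/4/3 - 8/9/3 = -11*v/12 - 8/9*⅓ = -11*v/12 - 8/27 = -8/27 - 11*v/12)
(-466 + K(22, -11))² = (-466 + (-8/27 - 11/12*(-11)))² = (-466 + (-8/27 + 121/12))² = (-466 + 1057/108)² = (-49271/108)² = 2427631441/11664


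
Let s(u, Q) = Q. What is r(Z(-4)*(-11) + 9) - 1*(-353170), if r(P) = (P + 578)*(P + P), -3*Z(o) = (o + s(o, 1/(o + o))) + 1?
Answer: 100897993/288 ≈ 3.5034e+5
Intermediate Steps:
Z(o) = -⅓ - o/3 - 1/(6*o) (Z(o) = -((o + 1/(o + o)) + 1)/3 = -((o + 1/(2*o)) + 1)/3 = -(1 + o + 1/(2*o))/3 = -⅓ - o/3 - 1/(6*o))
r(P) = 2*P*(578 + P) (r(P) = (578 + P)*(2*P) = 2*P*(578 + P))
r(Z(-4)*(-11) + 9) - 1*(-353170) = 2*(((⅙)*(-1 + 2*(-4)*(-1 - 1*(-4)))/(-4))*(-11) + 9)*(578 + (((⅙)*(-1 + 2*(-4)*(-1 - 1*(-4)))/(-4))*(-11) + 9)) - 1*(-353170) = 2*(((⅙)*(-¼)*(-1 + 2*(-4)*(-1 + 4)))*(-11) + 9)*(578 + (((⅙)*(-¼)*(-1 + 2*(-4)*(-1 + 4)))*(-11) + 9)) + 353170 = 2*(((⅙)*(-¼)*(-1 + 2*(-4)*3))*(-11) + 9)*(578 + (((⅙)*(-¼)*(-1 + 2*(-4)*3))*(-11) + 9)) + 353170 = 2*(((⅙)*(-¼)*(-1 - 24))*(-11) + 9)*(578 + (((⅙)*(-¼)*(-1 - 24))*(-11) + 9)) + 353170 = 2*(((⅙)*(-¼)*(-25))*(-11) + 9)*(578 + (((⅙)*(-¼)*(-25))*(-11) + 9)) + 353170 = 2*((25/24)*(-11) + 9)*(578 + ((25/24)*(-11) + 9)) + 353170 = 2*(-275/24 + 9)*(578 + (-275/24 + 9)) + 353170 = 2*(-59/24)*(578 - 59/24) + 353170 = 2*(-59/24)*(13813/24) + 353170 = -814967/288 + 353170 = 100897993/288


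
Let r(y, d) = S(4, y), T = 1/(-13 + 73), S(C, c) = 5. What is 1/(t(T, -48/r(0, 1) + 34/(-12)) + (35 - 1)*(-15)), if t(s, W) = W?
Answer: -30/15673 ≈ -0.0019141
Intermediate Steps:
T = 1/60 ≈ 0.016667
r(y, d) = 5
1/(t(T, -48/r(0, 1) + 34/(-12)) + (35 - 1)*(-15)) = 1/((-48/5 + 34/(-12)) + (35 - 1)*(-15)) = 1/((-48*1/5 + 34*(-1/12)) + 34*(-15)) = 1/((-48/5 - 17/6) - 510) = 1/(-373/30 - 510) = 1/(-15673/30) = -30/15673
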